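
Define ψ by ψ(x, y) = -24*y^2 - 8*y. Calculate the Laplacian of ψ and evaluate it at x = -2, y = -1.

∂²ψ/∂x² = 0
∂²ψ/∂y² = -48
∇²ψ = -48
At (-2, -1): -48.

-48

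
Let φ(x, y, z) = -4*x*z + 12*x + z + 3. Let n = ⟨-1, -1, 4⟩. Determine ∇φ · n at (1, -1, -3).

∂φ/∂x = -4*z + 12
∂φ/∂y = 0
∂φ/∂z = -4*x + 1
∇φ at (1, -1, -3) = (24, 0, -3)
∇φ · n = (24)(-1) + (0)(-1) + (-3)(4) = -36

-36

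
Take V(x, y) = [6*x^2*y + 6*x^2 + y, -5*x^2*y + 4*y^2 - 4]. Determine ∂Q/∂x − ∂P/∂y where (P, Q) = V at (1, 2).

∂V₂/∂x = -10*x*y
∂V₁/∂y = 6*x^2 + 1
Scalar curl = -6*x^2 - 10*x*y - 1
At (1, 2): -27.

-27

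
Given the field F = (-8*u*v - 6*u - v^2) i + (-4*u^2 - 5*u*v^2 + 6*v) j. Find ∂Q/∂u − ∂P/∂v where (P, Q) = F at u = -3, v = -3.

-51

∂F₂/∂u = -8*u - 5*v^2
∂F₁/∂v = -8*u - 2*v
Scalar curl = -5*v^2 + 2*v
At (-3, -3): -51.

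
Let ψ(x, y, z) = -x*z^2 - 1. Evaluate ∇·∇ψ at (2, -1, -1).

-4

∂²ψ/∂x² = 0
∂²ψ/∂y² = 0
∂²ψ/∂z² = -2*x
∇²ψ = -2*x
At (2, -1, -1): -4.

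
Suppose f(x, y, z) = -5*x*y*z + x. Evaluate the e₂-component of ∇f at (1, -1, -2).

(∇f)_2 = ∂f/∂y = -5*x*z
At (1, -1, -2): 10.

10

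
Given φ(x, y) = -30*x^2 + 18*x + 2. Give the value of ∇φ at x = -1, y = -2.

(78, 0)

∂φ/∂x = -60*x + 18
∂φ/∂y = 0
∇φ = (-60*x + 18, 0)
At (-1, -2): (78, 0).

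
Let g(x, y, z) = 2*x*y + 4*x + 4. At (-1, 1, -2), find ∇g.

∂g/∂x = 2*y + 4
∂g/∂y = 2*x
∂g/∂z = 0
∇g = (2*y + 4, 2*x, 0)
At (-1, 1, -2): (6, -2, 0).

(6, -2, 0)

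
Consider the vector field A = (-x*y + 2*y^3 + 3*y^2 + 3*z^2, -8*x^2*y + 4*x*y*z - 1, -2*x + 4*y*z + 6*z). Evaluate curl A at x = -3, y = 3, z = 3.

(48, 20, 105)

(∇×A)₁ = ∂A₃/∂y − ∂A₂/∂z = -4*x*y + 4*z
(∇×A)₂ = ∂A₁/∂z − ∂A₃/∂x = 6*z + 2
(∇×A)₃ = ∂A₂/∂x − ∂A₁/∂y = -16*x*y + x - 6*y^2 + 4*y*z - 6*y
∇×A = (-4*x*y + 4*z, 6*z + 2, -16*x*y + x - 6*y^2 + 4*y*z - 6*y)
At (-3, 3, 3): (48, 20, 105).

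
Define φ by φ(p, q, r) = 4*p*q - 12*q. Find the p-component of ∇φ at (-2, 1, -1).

4

(∇φ)_1 = ∂φ/∂p = 4*q
At (-2, 1, -1): 4.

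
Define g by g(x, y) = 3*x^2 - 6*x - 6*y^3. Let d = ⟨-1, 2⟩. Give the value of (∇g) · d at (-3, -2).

-120

∂g/∂x = 6*x - 6
∂g/∂y = -18*y^2
∇g at (-3, -2) = (-24, -72)
∇g · d = (-24)(-1) + (-72)(2) = -120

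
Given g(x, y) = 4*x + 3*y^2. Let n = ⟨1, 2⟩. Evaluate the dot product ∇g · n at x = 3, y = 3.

40

∂g/∂x = 4
∂g/∂y = 6*y
∇g at (3, 3) = (4, 18)
∇g · n = (4)(1) + (18)(2) = 40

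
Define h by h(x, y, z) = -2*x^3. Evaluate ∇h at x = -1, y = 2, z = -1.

(-6, 0, 0)

∂h/∂x = -6*x^2
∂h/∂y = 0
∂h/∂z = 0
∇h = (-6*x^2, 0, 0)
At (-1, 2, -1): (-6, 0, 0).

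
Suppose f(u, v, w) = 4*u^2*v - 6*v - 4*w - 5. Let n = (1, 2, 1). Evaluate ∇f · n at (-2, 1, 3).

0

∂f/∂u = 8*u*v
∂f/∂v = 4*u^2 - 6
∂f/∂w = -4
∇f at (-2, 1, 3) = (-16, 10, -4)
∇f · n = (-16)(1) + (10)(2) + (-4)(1) = 0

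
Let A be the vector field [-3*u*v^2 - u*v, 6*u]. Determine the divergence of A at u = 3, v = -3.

∂A₁/∂u = -3*v^2 - v
∂A₂/∂v = 0
∇·A = -3*v^2 - v
At (3, -3): -24.

-24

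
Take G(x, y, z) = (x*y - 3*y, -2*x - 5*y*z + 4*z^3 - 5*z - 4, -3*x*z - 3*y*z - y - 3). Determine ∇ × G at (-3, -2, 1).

(-21, 3, 4)

(∇×G)₁ = ∂G₃/∂y − ∂G₂/∂z = 5*y - 12*z^2 - 3*z + 4
(∇×G)₂ = ∂G₁/∂z − ∂G₃/∂x = 3*z
(∇×G)₃ = ∂G₂/∂x − ∂G₁/∂y = -x + 1
∇×G = (5*y - 12*z^2 - 3*z + 4, 3*z, -x + 1)
At (-3, -2, 1): (-21, 3, 4).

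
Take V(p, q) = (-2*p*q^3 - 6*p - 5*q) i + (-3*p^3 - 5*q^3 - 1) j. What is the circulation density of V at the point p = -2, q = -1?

-43

∂V₂/∂p = -9*p^2
∂V₁/∂q = -6*p*q^2 - 5
Scalar curl = -9*p^2 + 6*p*q^2 + 5
At (-2, -1): -43.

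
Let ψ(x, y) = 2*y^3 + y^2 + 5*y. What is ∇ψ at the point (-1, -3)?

∂ψ/∂x = 0
∂ψ/∂y = 6*y^2 + 2*y + 5
∇ψ = (0, 6*y^2 + 2*y + 5)
At (-1, -3): (0, 53).

(0, 53)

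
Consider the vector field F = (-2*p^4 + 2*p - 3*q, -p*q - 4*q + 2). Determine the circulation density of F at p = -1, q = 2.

∂F₂/∂p = -q
∂F₁/∂q = -3
Scalar curl = -q + 3
At (-1, 2): 1.

1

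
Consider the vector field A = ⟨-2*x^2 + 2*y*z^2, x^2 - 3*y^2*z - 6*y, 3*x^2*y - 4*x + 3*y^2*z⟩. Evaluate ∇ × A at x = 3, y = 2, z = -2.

(15, -48, -2)

(∇×A)₁ = ∂A₃/∂y − ∂A₂/∂z = 3*x^2 + 3*y^2 + 6*y*z
(∇×A)₂ = ∂A₁/∂z − ∂A₃/∂x = -6*x*y + 4*y*z + 4
(∇×A)₃ = ∂A₂/∂x − ∂A₁/∂y = 2*x - 2*z^2
∇×A = (3*x^2 + 3*y^2 + 6*y*z, -6*x*y + 4*y*z + 4, 2*x - 2*z^2)
At (3, 2, -2): (15, -48, -2).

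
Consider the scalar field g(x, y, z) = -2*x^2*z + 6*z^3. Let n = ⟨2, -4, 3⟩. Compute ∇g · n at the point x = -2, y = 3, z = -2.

160

∂g/∂x = -4*x*z
∂g/∂y = 0
∂g/∂z = -2*x^2 + 18*z^2
∇g at (-2, 3, -2) = (-16, 0, 64)
∇g · n = (-16)(2) + (0)(-4) + (64)(3) = 160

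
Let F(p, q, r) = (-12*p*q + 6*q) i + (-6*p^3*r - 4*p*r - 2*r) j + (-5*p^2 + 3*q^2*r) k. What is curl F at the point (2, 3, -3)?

(4, 20, 246)

(∇×F)₁ = ∂F₃/∂q − ∂F₂/∂r = 6*p^3 + 4*p + 6*q*r + 2
(∇×F)₂ = ∂F₁/∂r − ∂F₃/∂p = 10*p
(∇×F)₃ = ∂F₂/∂p − ∂F₁/∂q = -18*p^2*r + 12*p - 4*r - 6
∇×F = (6*p^3 + 4*p + 6*q*r + 2, 10*p, -18*p^2*r + 12*p - 4*r - 6)
At (2, 3, -3): (4, 20, 246).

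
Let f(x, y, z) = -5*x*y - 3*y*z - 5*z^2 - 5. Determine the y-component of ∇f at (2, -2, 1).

-13

(∇f)_2 = ∂f/∂y = -5*x - 3*z
At (2, -2, 1): -13.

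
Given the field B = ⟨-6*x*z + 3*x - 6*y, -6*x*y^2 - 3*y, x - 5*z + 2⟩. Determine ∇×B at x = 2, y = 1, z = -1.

(0, -13, 0)

(∇×B)₁ = ∂B₃/∂y − ∂B₂/∂z = 0
(∇×B)₂ = ∂B₁/∂z − ∂B₃/∂x = -6*x - 1
(∇×B)₃ = ∂B₂/∂x − ∂B₁/∂y = -6*y^2 + 6
∇×B = (0, -6*x - 1, -6*y^2 + 6)
At (2, 1, -1): (0, -13, 0).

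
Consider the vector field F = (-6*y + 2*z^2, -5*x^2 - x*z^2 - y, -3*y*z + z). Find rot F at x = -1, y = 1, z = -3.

(∇×F)₁ = ∂F₃/∂y − ∂F₂/∂z = 2*x*z - 3*z
(∇×F)₂ = ∂F₁/∂z − ∂F₃/∂x = 4*z
(∇×F)₃ = ∂F₂/∂x − ∂F₁/∂y = -10*x - z^2 + 6
∇×F = (2*x*z - 3*z, 4*z, -10*x - z^2 + 6)
At (-1, 1, -3): (15, -12, 7).

(15, -12, 7)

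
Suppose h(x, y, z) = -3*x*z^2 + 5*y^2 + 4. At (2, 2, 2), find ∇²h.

∂²h/∂x² = 0
∂²h/∂y² = 10
∂²h/∂z² = -6*x
∇²h = -6*x + 10
At (2, 2, 2): -2.

-2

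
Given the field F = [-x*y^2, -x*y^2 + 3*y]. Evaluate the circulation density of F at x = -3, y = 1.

-7

∂F₂/∂x = -y^2
∂F₁/∂y = -2*x*y
Scalar curl = 2*x*y - y^2
At (-3, 1): -7.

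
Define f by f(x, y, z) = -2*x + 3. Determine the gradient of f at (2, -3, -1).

(-2, 0, 0)

∂f/∂x = -2
∂f/∂y = 0
∂f/∂z = 0
∇f = (-2, 0, 0)
At (2, -3, -1): (-2, 0, 0).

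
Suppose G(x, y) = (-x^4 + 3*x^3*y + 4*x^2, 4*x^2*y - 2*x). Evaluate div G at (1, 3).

35

∂G₁/∂x = -4*x^3 + 9*x^2*y + 8*x
∂G₂/∂y = 4*x^2
∇·G = -4*x^3 + 9*x^2*y + 4*x^2 + 8*x
At (1, 3): 35.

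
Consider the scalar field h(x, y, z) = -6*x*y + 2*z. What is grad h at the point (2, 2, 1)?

∂h/∂x = -6*y
∂h/∂y = -6*x
∂h/∂z = 2
∇h = (-6*y, -6*x, 2)
At (2, 2, 1): (-12, -12, 2).

(-12, -12, 2)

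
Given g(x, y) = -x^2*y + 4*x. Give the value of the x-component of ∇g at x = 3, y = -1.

10

(∇g)_1 = ∂g/∂x = -2*x*y + 4
At (3, -1): 10.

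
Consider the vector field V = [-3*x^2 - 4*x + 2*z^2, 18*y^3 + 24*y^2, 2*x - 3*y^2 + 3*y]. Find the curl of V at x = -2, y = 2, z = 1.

(∇×V)₁ = ∂V₃/∂y − ∂V₂/∂z = -6*y + 3
(∇×V)₂ = ∂V₁/∂z − ∂V₃/∂x = 4*z - 2
(∇×V)₃ = ∂V₂/∂x − ∂V₁/∂y = 0
∇×V = (-6*y + 3, 4*z - 2, 0)
At (-2, 2, 1): (-9, 2, 0).

(-9, 2, 0)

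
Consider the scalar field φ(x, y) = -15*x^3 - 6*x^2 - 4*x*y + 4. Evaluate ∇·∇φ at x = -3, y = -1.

258

∂²φ/∂x² = -6*(15*x + 2)
∂²φ/∂y² = 0
∇²φ = -90*x - 12
At (-3, -1): 258.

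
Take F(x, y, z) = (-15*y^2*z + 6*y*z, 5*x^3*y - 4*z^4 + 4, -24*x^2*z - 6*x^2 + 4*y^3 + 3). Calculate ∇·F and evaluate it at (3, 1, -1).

∂F₁/∂x = 0
∂F₂/∂y = 5*x^3
∂F₃/∂z = -24*x^2
∇·F = 5*x^3 - 24*x^2
At (3, 1, -1): -81.

-81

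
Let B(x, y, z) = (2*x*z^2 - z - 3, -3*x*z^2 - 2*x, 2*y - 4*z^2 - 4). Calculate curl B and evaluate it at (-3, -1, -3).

(∇×B)₁ = ∂B₃/∂y − ∂B₂/∂z = 6*x*z + 2
(∇×B)₂ = ∂B₁/∂z − ∂B₃/∂x = 4*x*z - 1
(∇×B)₃ = ∂B₂/∂x − ∂B₁/∂y = -3*z^2 - 2
∇×B = (6*x*z + 2, 4*x*z - 1, -3*z^2 - 2)
At (-3, -1, -3): (56, 35, -29).

(56, 35, -29)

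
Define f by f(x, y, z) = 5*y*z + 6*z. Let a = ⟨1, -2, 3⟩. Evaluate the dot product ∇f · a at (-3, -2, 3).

∂f/∂x = 0
∂f/∂y = 5*z
∂f/∂z = 5*y + 6
∇f at (-3, -2, 3) = (0, 15, -4)
∇f · a = (0)(1) + (15)(-2) + (-4)(3) = -42

-42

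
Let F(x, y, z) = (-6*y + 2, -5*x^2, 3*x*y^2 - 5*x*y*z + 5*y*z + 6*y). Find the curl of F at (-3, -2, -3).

(∇×F)₁ = ∂F₃/∂y − ∂F₂/∂z = 6*x*y - 5*x*z + 5*z + 6
(∇×F)₂ = ∂F₁/∂z − ∂F₃/∂x = -3*y^2 + 5*y*z
(∇×F)₃ = ∂F₂/∂x − ∂F₁/∂y = -10*x + 6
∇×F = (6*x*y - 5*x*z + 5*z + 6, -3*y^2 + 5*y*z, -10*x + 6)
At (-3, -2, -3): (-18, 18, 36).

(-18, 18, 36)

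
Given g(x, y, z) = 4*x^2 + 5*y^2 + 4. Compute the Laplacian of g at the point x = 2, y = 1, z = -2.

∂²g/∂x² = 8
∂²g/∂y² = 10
∂²g/∂z² = 0
∇²g = 18
At (2, 1, -2): 18.

18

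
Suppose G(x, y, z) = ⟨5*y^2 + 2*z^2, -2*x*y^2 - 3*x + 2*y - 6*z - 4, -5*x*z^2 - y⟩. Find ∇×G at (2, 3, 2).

(∇×G)₁ = ∂G₃/∂y − ∂G₂/∂z = 5
(∇×G)₂ = ∂G₁/∂z − ∂G₃/∂x = 5*z^2 + 4*z
(∇×G)₃ = ∂G₂/∂x − ∂G₁/∂y = -2*y^2 - 10*y - 3
∇×G = (5, 5*z^2 + 4*z, -2*y^2 - 10*y - 3)
At (2, 3, 2): (5, 28, -51).

(5, 28, -51)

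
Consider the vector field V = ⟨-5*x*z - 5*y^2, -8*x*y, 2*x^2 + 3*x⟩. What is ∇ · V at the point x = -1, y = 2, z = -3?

∂V₁/∂x = -5*z
∂V₂/∂y = -8*x
∂V₃/∂z = 0
∇·V = -8*x - 5*z
At (-1, 2, -3): 23.

23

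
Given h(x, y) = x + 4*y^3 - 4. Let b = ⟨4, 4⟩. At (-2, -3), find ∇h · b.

436

∂h/∂x = 1
∂h/∂y = 12*y^2
∇h at (-2, -3) = (1, 108)
∇h · b = (1)(4) + (108)(4) = 436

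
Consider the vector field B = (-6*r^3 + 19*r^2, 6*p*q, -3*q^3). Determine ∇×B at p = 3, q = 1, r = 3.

(-9, -48, 6)

(∇×B)₁ = ∂B₃/∂q − ∂B₂/∂r = -9*q^2
(∇×B)₂ = ∂B₁/∂r − ∂B₃/∂p = -18*r^2 + 38*r
(∇×B)₃ = ∂B₂/∂p − ∂B₁/∂q = 6*q
∇×B = (-9*q^2, -18*r^2 + 38*r, 6*q)
At (3, 1, 3): (-9, -48, 6).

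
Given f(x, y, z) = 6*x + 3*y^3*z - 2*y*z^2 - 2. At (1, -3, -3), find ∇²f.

174

∂²f/∂x² = 0
∂²f/∂y² = 18*y*z
∂²f/∂z² = -4*y
∇²f = 18*y*z - 4*y
At (1, -3, -3): 174.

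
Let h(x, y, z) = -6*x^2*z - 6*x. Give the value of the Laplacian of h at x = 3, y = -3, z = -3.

∂²h/∂x² = -12*z
∂²h/∂y² = 0
∂²h/∂z² = 0
∇²h = -12*z
At (3, -3, -3): 36.

36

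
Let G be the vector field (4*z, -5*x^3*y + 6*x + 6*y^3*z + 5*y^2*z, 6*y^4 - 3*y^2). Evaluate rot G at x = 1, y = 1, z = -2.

(7, 4, -9)

(∇×G)₁ = ∂G₃/∂y − ∂G₂/∂z = 18*y^3 - 5*y^2 - 6*y
(∇×G)₂ = ∂G₁/∂z − ∂G₃/∂x = 4
(∇×G)₃ = ∂G₂/∂x − ∂G₁/∂y = -15*x^2*y + 6
∇×G = (18*y^3 - 5*y^2 - 6*y, 4, -15*x^2*y + 6)
At (1, 1, -2): (7, 4, -9).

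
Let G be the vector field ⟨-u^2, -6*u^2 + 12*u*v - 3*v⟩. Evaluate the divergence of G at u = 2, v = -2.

17

∂G₁/∂u = -2*u
∂G₂/∂v = 12*u - 3
∇·G = 10*u - 3
At (2, -2): 17.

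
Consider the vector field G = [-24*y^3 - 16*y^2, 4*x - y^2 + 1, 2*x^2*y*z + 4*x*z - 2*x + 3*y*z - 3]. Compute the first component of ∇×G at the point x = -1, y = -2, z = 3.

15

(∇×G)_1 = ∂G₃/∂y − ∂G₂/∂z
= 2*x^2*z + 3*z − (0)
= 2*x^2*z + 3*z
At (-1, -2, 3): 15.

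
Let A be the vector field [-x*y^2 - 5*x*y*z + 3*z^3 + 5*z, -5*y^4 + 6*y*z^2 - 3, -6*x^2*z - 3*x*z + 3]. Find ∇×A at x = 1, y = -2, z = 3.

(72, 141, 11)

(∇×A)₁ = ∂A₃/∂y − ∂A₂/∂z = -12*y*z
(∇×A)₂ = ∂A₁/∂z − ∂A₃/∂x = -5*x*y + 12*x*z + 9*z^2 + 3*z + 5
(∇×A)₃ = ∂A₂/∂x − ∂A₁/∂y = 2*x*y + 5*x*z
∇×A = (-12*y*z, -5*x*y + 12*x*z + 9*z^2 + 3*z + 5, 2*x*y + 5*x*z)
At (1, -2, 3): (72, 141, 11).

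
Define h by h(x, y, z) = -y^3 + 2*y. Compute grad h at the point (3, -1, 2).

(0, -1, 0)

∂h/∂x = 0
∂h/∂y = -3*y^2 + 2
∂h/∂z = 0
∇h = (0, -3*y^2 + 2, 0)
At (3, -1, 2): (0, -1, 0).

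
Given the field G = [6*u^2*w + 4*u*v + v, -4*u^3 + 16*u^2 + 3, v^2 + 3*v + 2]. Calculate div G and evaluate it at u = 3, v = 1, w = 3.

112

∂G₁/∂u = 12*u*w + 4*v
∂G₂/∂v = 0
∂G₃/∂w = 0
∇·G = 12*u*w + 4*v
At (3, 1, 3): 112.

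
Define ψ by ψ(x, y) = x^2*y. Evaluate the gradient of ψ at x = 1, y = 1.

(2, 1)

∂ψ/∂x = 2*x*y
∂ψ/∂y = x^2
∇ψ = (2*x*y, x^2)
At (1, 1): (2, 1).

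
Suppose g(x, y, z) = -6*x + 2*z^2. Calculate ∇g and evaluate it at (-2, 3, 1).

(-6, 0, 4)

∂g/∂x = -6
∂g/∂y = 0
∂g/∂z = 4*z
∇g = (-6, 0, 4*z)
At (-2, 3, 1): (-6, 0, 4).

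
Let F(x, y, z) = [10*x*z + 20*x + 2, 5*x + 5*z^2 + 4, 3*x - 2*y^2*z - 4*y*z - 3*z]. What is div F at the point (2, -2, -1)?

∂F₁/∂x = 10*z + 20
∂F₂/∂y = 0
∂F₃/∂z = -2*y^2 - 4*y - 3
∇·F = -2*y^2 - 4*y + 10*z + 17
At (2, -2, -1): 7.

7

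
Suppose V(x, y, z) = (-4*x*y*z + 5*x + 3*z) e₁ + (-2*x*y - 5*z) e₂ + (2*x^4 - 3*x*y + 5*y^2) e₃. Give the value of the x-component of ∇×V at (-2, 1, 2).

(∇×V)_1 = ∂V₃/∂y − ∂V₂/∂z
= -3*x + 10*y − (-5)
= -3*x + 10*y + 5
At (-2, 1, 2): 21.

21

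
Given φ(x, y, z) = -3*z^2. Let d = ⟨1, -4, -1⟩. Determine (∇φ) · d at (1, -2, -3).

-18

∂φ/∂x = 0
∂φ/∂y = 0
∂φ/∂z = -6*z
∇φ at (1, -2, -3) = (0, 0, 18)
∇φ · d = (0)(1) + (0)(-4) + (18)(-1) = -18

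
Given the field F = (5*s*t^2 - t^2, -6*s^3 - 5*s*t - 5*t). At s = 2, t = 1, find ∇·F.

∂F₁/∂s = 5*t^2
∂F₂/∂t = -5*s - 5
∇·F = -5*s + 5*t^2 - 5
At (2, 1): -10.

-10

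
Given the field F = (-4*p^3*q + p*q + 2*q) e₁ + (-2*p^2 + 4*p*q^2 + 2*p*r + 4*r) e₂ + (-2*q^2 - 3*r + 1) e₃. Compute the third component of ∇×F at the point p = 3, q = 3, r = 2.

(∇×F)_3 = ∂F₂/∂p − ∂F₁/∂q
= -4*p + 4*q^2 + 2*r − (-4*p^3 + p + 2)
= 4*p^3 - 5*p + 4*q^2 + 2*r - 2
At (3, 3, 2): 131.

131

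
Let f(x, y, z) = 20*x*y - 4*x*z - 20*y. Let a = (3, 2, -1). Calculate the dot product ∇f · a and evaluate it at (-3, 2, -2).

-28

∂f/∂x = 20*y - 4*z
∂f/∂y = 20*x - 20
∂f/∂z = -4*x
∇f at (-3, 2, -2) = (48, -80, 12)
∇f · a = (48)(3) + (-80)(2) + (12)(-1) = -28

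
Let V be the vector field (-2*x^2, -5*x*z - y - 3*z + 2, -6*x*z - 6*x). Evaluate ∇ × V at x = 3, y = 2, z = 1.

(∇×V)₁ = ∂V₃/∂y − ∂V₂/∂z = 5*x + 3
(∇×V)₂ = ∂V₁/∂z − ∂V₃/∂x = 6*z + 6
(∇×V)₃ = ∂V₂/∂x − ∂V₁/∂y = -5*z
∇×V = (5*x + 3, 6*z + 6, -5*z)
At (3, 2, 1): (18, 12, -5).

(18, 12, -5)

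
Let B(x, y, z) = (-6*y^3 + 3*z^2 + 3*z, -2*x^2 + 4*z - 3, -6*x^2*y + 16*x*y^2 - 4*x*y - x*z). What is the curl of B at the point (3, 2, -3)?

(122, -2, 60)

(∇×B)₁ = ∂B₃/∂y − ∂B₂/∂z = -6*x^2 + 32*x*y - 4*x - 4
(∇×B)₂ = ∂B₁/∂z − ∂B₃/∂x = 12*x*y - 16*y^2 + 4*y + 7*z + 3
(∇×B)₃ = ∂B₂/∂x − ∂B₁/∂y = -4*x + 18*y^2
∇×B = (-6*x^2 + 32*x*y - 4*x - 4, 12*x*y - 16*y^2 + 4*y + 7*z + 3, -4*x + 18*y^2)
At (3, 2, -3): (122, -2, 60).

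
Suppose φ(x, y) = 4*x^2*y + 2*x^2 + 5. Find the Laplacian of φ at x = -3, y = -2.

-12

∂²φ/∂x² = 4*(2*y + 1)
∂²φ/∂y² = 0
∇²φ = 8*y + 4
At (-3, -2): -12.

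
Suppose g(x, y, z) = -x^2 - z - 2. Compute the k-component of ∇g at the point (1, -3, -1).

-1

(∇g)_3 = ∂g/∂z = -1
At (1, -3, -1): -1.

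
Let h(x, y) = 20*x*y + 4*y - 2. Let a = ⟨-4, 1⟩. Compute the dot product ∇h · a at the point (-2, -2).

124

∂h/∂x = 20*y
∂h/∂y = 20*x + 4
∇h at (-2, -2) = (-40, -36)
∇h · a = (-40)(-4) + (-36)(1) = 124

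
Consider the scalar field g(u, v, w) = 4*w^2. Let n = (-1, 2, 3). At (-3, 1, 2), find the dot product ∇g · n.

∂g/∂u = 0
∂g/∂v = 0
∂g/∂w = 8*w
∇g at (-3, 1, 2) = (0, 0, 16)
∇g · n = (0)(-1) + (0)(2) + (16)(3) = 48

48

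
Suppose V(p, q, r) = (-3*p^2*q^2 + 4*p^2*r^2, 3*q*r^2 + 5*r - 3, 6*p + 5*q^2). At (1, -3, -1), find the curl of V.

(-53, -14, -18)

(∇×V)₁ = ∂V₃/∂q − ∂V₂/∂r = -6*q*r + 10*q - 5
(∇×V)₂ = ∂V₁/∂r − ∂V₃/∂p = 8*p^2*r - 6
(∇×V)₃ = ∂V₂/∂p − ∂V₁/∂q = 6*p^2*q
∇×V = (-6*q*r + 10*q - 5, 8*p^2*r - 6, 6*p^2*q)
At (1, -3, -1): (-53, -14, -18).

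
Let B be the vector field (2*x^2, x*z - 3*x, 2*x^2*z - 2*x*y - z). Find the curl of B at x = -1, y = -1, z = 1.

(∇×B)₁ = ∂B₃/∂y − ∂B₂/∂z = -3*x
(∇×B)₂ = ∂B₁/∂z − ∂B₃/∂x = -4*x*z + 2*y
(∇×B)₃ = ∂B₂/∂x − ∂B₁/∂y = z - 3
∇×B = (-3*x, -4*x*z + 2*y, z - 3)
At (-1, -1, 1): (3, 2, -2).

(3, 2, -2)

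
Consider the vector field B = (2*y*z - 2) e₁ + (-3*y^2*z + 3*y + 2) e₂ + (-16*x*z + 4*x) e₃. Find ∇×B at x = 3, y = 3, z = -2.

(27, -30, 4)

(∇×B)₁ = ∂B₃/∂y − ∂B₂/∂z = 3*y^2
(∇×B)₂ = ∂B₁/∂z − ∂B₃/∂x = 2*y + 16*z - 4
(∇×B)₃ = ∂B₂/∂x − ∂B₁/∂y = -2*z
∇×B = (3*y^2, 2*y + 16*z - 4, -2*z)
At (3, 3, -2): (27, -30, 4).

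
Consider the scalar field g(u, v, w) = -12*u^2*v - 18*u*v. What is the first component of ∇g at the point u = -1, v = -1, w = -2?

-6

(∇g)_1 = ∂g/∂u = -24*u*v - 18*v
At (-1, -1, -2): -6.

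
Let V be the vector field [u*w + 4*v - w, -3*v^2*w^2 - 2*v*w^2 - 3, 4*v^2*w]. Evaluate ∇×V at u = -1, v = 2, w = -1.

(∇×V)₁ = ∂V₃/∂v − ∂V₂/∂w = 6*v^2*w + 12*v*w
(∇×V)₂ = ∂V₁/∂w − ∂V₃/∂u = u - 1
(∇×V)₃ = ∂V₂/∂u − ∂V₁/∂v = -4
∇×V = (6*v^2*w + 12*v*w, u - 1, -4)
At (-1, 2, -1): (-48, -2, -4).

(-48, -2, -4)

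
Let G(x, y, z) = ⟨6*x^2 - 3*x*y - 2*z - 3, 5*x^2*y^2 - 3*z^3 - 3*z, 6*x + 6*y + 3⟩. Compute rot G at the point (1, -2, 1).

(18, -8, 43)

(∇×G)₁ = ∂G₃/∂y − ∂G₂/∂z = 9*z^2 + 9
(∇×G)₂ = ∂G₁/∂z − ∂G₃/∂x = -8
(∇×G)₃ = ∂G₂/∂x − ∂G₁/∂y = 10*x*y^2 + 3*x
∇×G = (9*z^2 + 9, -8, 10*x*y^2 + 3*x)
At (1, -2, 1): (18, -8, 43).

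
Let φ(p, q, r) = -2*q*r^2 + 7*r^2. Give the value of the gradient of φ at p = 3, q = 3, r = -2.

∂φ/∂p = 0
∂φ/∂q = -2*r^2
∂φ/∂r = -4*q*r + 14*r
∇φ = (0, -2*r^2, -4*q*r + 14*r)
At (3, 3, -2): (0, -8, -4).

(0, -8, -4)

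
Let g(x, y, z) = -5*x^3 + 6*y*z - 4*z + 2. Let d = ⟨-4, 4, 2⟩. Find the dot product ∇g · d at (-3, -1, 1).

544

∂g/∂x = -15*x^2
∂g/∂y = 6*z
∂g/∂z = 6*y - 4
∇g at (-3, -1, 1) = (-135, 6, -10)
∇g · d = (-135)(-4) + (6)(4) + (-10)(2) = 544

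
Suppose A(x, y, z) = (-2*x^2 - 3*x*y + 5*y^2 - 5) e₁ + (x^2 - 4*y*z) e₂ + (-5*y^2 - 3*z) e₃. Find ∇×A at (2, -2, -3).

(∇×A)₁ = ∂A₃/∂y − ∂A₂/∂z = -6*y
(∇×A)₂ = ∂A₁/∂z − ∂A₃/∂x = 0
(∇×A)₃ = ∂A₂/∂x − ∂A₁/∂y = 5*x - 10*y
∇×A = (-6*y, 0, 5*x - 10*y)
At (2, -2, -3): (12, 0, 30).

(12, 0, 30)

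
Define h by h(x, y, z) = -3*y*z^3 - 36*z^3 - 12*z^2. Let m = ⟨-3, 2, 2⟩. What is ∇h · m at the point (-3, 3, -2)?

∂h/∂x = 0
∂h/∂y = -3*z^3
∂h/∂z = -9*y*z^2 - 108*z^2 - 24*z
∇h at (-3, 3, -2) = (0, 24, -492)
∇h · m = (0)(-3) + (24)(2) + (-492)(2) = -936

-936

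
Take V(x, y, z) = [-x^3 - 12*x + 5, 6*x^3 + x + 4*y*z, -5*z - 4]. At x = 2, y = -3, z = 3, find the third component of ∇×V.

(∇×V)_3 = ∂V₂/∂x − ∂V₁/∂y
= 18*x^2 + 1 − (0)
= 18*x^2 + 1
At (2, -3, 3): 73.

73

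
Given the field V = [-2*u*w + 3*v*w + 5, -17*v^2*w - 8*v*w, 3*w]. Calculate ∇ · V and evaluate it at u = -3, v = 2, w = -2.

159

∂V₁/∂u = -2*w
∂V₂/∂v = -34*v*w - 8*w
∂V₃/∂w = 3
∇·V = -34*v*w - 10*w + 3
At (-3, 2, -2): 159.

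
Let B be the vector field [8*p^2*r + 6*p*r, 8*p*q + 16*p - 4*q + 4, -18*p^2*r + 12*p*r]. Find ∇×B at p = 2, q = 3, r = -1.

(0, -16, 40)

(∇×B)₁ = ∂B₃/∂q − ∂B₂/∂r = 0
(∇×B)₂ = ∂B₁/∂r − ∂B₃/∂p = 8*p^2 + 36*p*r + 6*p - 12*r
(∇×B)₃ = ∂B₂/∂p − ∂B₁/∂q = 8*q + 16
∇×B = (0, 8*p^2 + 36*p*r + 6*p - 12*r, 8*q + 16)
At (2, 3, -1): (0, -16, 40).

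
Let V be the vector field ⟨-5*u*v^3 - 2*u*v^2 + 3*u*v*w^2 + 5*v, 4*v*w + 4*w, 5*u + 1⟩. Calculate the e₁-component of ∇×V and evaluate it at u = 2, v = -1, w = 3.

(∇×V)_1 = ∂V₃/∂v − ∂V₂/∂w
= 0 − (4*v + 4)
= -4*v - 4
At (2, -1, 3): 0.

0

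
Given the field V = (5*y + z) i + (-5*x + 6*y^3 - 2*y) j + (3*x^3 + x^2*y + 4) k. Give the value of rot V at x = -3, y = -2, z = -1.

(∇×V)₁ = ∂V₃/∂y − ∂V₂/∂z = x^2
(∇×V)₂ = ∂V₁/∂z − ∂V₃/∂x = -9*x^2 - 2*x*y + 1
(∇×V)₃ = ∂V₂/∂x − ∂V₁/∂y = -10
∇×V = (x^2, -9*x^2 - 2*x*y + 1, -10)
At (-3, -2, -1): (9, -92, -10).

(9, -92, -10)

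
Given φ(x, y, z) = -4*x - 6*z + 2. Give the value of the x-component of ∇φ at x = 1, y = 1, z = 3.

-4

(∇φ)_1 = ∂φ/∂x = -4
At (1, 1, 3): -4.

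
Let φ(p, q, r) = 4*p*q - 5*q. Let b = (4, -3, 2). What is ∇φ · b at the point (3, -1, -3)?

-37

∂φ/∂p = 4*q
∂φ/∂q = 4*p - 5
∂φ/∂r = 0
∇φ at (3, -1, -3) = (-4, 7, 0)
∇φ · b = (-4)(4) + (7)(-3) + (0)(2) = -37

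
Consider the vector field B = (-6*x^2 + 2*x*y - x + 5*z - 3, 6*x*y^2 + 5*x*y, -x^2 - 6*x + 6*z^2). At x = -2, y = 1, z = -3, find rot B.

(0, 7, 15)

(∇×B)₁ = ∂B₃/∂y − ∂B₂/∂z = 0
(∇×B)₂ = ∂B₁/∂z − ∂B₃/∂x = 2*x + 11
(∇×B)₃ = ∂B₂/∂x − ∂B₁/∂y = -2*x + 6*y^2 + 5*y
∇×B = (0, 2*x + 11, -2*x + 6*y^2 + 5*y)
At (-2, 1, -3): (0, 7, 15).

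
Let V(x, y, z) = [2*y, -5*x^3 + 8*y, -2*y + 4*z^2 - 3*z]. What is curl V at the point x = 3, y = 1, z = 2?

(∇×V)₁ = ∂V₃/∂y − ∂V₂/∂z = -2
(∇×V)₂ = ∂V₁/∂z − ∂V₃/∂x = 0
(∇×V)₃ = ∂V₂/∂x − ∂V₁/∂y = -15*x^2 - 2
∇×V = (-2, 0, -15*x^2 - 2)
At (3, 1, 2): (-2, 0, -137).

(-2, 0, -137)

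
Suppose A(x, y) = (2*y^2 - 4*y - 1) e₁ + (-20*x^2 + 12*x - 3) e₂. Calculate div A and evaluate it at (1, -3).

∂A₁/∂x = 0
∂A₂/∂y = 0
∇·A = 0
At (1, -3): 0.

0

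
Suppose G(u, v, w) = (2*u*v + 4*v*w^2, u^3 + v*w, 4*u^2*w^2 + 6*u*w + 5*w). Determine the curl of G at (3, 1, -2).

(-1, -100, 5)

(∇×G)₁ = ∂G₃/∂v − ∂G₂/∂w = -v
(∇×G)₂ = ∂G₁/∂w − ∂G₃/∂u = -8*u*w^2 + 8*v*w - 6*w
(∇×G)₃ = ∂G₂/∂u − ∂G₁/∂v = 3*u^2 - 2*u - 4*w^2
∇×G = (-v, -8*u*w^2 + 8*v*w - 6*w, 3*u^2 - 2*u - 4*w^2)
At (3, 1, -2): (-1, -100, 5).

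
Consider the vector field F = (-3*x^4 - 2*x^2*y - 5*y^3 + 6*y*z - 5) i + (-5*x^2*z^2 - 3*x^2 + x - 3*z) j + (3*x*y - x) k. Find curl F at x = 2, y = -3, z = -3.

(∇×F)₁ = ∂F₃/∂y − ∂F₂/∂z = 10*x^2*z + 3*x + 3
(∇×F)₂ = ∂F₁/∂z − ∂F₃/∂x = 3*y + 1
(∇×F)₃ = ∂F₂/∂x − ∂F₁/∂y = 2*x^2 - 10*x*z^2 - 6*x + 15*y^2 - 6*z + 1
∇×F = (10*x^2*z + 3*x + 3, 3*y + 1, 2*x^2 - 10*x*z^2 - 6*x + 15*y^2 - 6*z + 1)
At (2, -3, -3): (-111, -8, -30).

(-111, -8, -30)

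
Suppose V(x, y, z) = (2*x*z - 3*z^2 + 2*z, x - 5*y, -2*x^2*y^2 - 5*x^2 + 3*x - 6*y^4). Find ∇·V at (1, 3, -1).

∂V₁/∂x = 2*z
∂V₂/∂y = -5
∂V₃/∂z = 0
∇·V = 2*z - 5
At (1, 3, -1): -7.

-7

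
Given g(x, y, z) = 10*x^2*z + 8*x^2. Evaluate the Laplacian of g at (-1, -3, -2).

-24

∂²g/∂x² = 4*(5*z + 4)
∂²g/∂y² = 0
∂²g/∂z² = 0
∇²g = 20*z + 16
At (-1, -3, -2): -24.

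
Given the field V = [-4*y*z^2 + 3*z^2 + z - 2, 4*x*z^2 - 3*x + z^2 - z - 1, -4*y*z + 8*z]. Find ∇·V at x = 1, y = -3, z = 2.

20

∂V₁/∂x = 0
∂V₂/∂y = 0
∂V₃/∂z = -4*y + 8
∇·V = -4*y + 8
At (1, -3, 2): 20.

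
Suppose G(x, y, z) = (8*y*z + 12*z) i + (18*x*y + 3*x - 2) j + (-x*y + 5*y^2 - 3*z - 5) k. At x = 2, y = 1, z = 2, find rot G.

(∇×G)₁ = ∂G₃/∂y − ∂G₂/∂z = -x + 10*y
(∇×G)₂ = ∂G₁/∂z − ∂G₃/∂x = 9*y + 12
(∇×G)₃ = ∂G₂/∂x − ∂G₁/∂y = 18*y - 8*z + 3
∇×G = (-x + 10*y, 9*y + 12, 18*y - 8*z + 3)
At (2, 1, 2): (8, 21, 5).

(8, 21, 5)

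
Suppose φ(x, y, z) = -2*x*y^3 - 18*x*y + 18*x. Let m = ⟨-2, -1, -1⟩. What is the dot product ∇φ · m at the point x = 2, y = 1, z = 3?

52

∂φ/∂x = -2*y^3 - 18*y + 18
∂φ/∂y = -6*x*y^2 - 18*x
∂φ/∂z = 0
∇φ at (2, 1, 3) = (-2, -48, 0)
∇φ · m = (-2)(-2) + (-48)(-1) + (0)(-1) = 52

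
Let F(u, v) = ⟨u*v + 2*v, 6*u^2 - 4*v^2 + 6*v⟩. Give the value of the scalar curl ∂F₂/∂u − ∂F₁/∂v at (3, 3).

∂F₂/∂u = 12*u
∂F₁/∂v = u + 2
Scalar curl = 11*u - 2
At (3, 3): 31.

31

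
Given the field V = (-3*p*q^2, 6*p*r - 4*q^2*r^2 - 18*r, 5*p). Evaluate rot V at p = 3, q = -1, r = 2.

(16, -5, -6)

(∇×V)₁ = ∂V₃/∂q − ∂V₂/∂r = -6*p + 8*q^2*r + 18
(∇×V)₂ = ∂V₁/∂r − ∂V₃/∂p = -5
(∇×V)₃ = ∂V₂/∂p − ∂V₁/∂q = 6*p*q + 6*r
∇×V = (-6*p + 8*q^2*r + 18, -5, 6*p*q + 6*r)
At (3, -1, 2): (16, -5, -6).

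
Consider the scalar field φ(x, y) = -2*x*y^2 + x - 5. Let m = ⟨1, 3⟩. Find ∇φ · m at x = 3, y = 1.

-37

∂φ/∂x = -2*y^2 + 1
∂φ/∂y = -4*x*y
∇φ at (3, 1) = (-1, -12)
∇φ · m = (-1)(1) + (-12)(3) = -37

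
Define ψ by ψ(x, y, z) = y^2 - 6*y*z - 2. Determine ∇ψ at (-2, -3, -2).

∂ψ/∂x = 0
∂ψ/∂y = 2*y - 6*z
∂ψ/∂z = -6*y
∇ψ = (0, 2*y - 6*z, -6*y)
At (-2, -3, -2): (0, 6, 18).

(0, 6, 18)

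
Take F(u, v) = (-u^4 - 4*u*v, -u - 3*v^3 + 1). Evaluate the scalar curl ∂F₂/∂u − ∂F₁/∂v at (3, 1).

11

∂F₂/∂u = -1
∂F₁/∂v = -4*u
Scalar curl = 4*u - 1
At (3, 1): 11.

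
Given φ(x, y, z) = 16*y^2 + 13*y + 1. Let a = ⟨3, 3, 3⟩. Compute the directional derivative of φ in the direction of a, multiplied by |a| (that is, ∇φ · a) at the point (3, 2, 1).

231

∂φ/∂x = 0
∂φ/∂y = 32*y + 13
∂φ/∂z = 0
∇φ at (3, 2, 1) = (0, 77, 0)
∇φ · a = (0)(3) + (77)(3) + (0)(3) = 231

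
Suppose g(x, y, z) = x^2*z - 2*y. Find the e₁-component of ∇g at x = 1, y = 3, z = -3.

(∇g)_1 = ∂g/∂x = 2*x*z
At (1, 3, -3): -6.

-6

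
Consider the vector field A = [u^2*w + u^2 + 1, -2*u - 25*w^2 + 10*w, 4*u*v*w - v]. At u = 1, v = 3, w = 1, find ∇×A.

(∇×A)₁ = ∂A₃/∂v − ∂A₂/∂w = 4*u*w + 50*w - 11
(∇×A)₂ = ∂A₁/∂w − ∂A₃/∂u = u^2 - 4*v*w
(∇×A)₃ = ∂A₂/∂u − ∂A₁/∂v = -2
∇×A = (4*u*w + 50*w - 11, u^2 - 4*v*w, -2)
At (1, 3, 1): (43, -11, -2).

(43, -11, -2)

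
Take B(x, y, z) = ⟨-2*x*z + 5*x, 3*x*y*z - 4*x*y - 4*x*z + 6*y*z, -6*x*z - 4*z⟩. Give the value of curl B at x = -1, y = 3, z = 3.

(-13, 20, 3)

(∇×B)₁ = ∂B₃/∂y − ∂B₂/∂z = -3*x*y + 4*x - 6*y
(∇×B)₂ = ∂B₁/∂z − ∂B₃/∂x = -2*x + 6*z
(∇×B)₃ = ∂B₂/∂x − ∂B₁/∂y = 3*y*z - 4*y - 4*z
∇×B = (-3*x*y + 4*x - 6*y, -2*x + 6*z, 3*y*z - 4*y - 4*z)
At (-1, 3, 3): (-13, 20, 3).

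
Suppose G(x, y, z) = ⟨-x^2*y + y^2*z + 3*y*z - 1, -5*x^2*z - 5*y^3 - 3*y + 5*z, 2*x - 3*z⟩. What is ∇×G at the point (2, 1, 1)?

(15, 2, -21)

(∇×G)₁ = ∂G₃/∂y − ∂G₂/∂z = 5*x^2 - 5
(∇×G)₂ = ∂G₁/∂z − ∂G₃/∂x = y^2 + 3*y - 2
(∇×G)₃ = ∂G₂/∂x − ∂G₁/∂y = x^2 - 10*x*z - 2*y*z - 3*z
∇×G = (5*x^2 - 5, y^2 + 3*y - 2, x^2 - 10*x*z - 2*y*z - 3*z)
At (2, 1, 1): (15, 2, -21).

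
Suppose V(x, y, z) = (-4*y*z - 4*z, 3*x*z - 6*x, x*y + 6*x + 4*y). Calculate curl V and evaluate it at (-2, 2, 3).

(8, -20, 15)

(∇×V)₁ = ∂V₃/∂y − ∂V₂/∂z = -2*x + 4
(∇×V)₂ = ∂V₁/∂z − ∂V₃/∂x = -5*y - 10
(∇×V)₃ = ∂V₂/∂x − ∂V₁/∂y = 7*z - 6
∇×V = (-2*x + 4, -5*y - 10, 7*z - 6)
At (-2, 2, 3): (8, -20, 15).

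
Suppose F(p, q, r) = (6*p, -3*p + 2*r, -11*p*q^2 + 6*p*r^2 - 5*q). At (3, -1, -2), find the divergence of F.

-66

∂F₁/∂p = 6
∂F₂/∂q = 0
∂F₃/∂r = 12*p*r
∇·F = 12*p*r + 6
At (3, -1, -2): -66.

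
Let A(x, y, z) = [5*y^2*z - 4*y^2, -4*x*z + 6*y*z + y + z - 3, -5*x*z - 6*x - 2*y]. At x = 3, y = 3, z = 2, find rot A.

(-9, 61, -44)

(∇×A)₁ = ∂A₃/∂y − ∂A₂/∂z = 4*x - 6*y - 3
(∇×A)₂ = ∂A₁/∂z − ∂A₃/∂x = 5*y^2 + 5*z + 6
(∇×A)₃ = ∂A₂/∂x − ∂A₁/∂y = -10*y*z + 8*y - 4*z
∇×A = (4*x - 6*y - 3, 5*y^2 + 5*z + 6, -10*y*z + 8*y - 4*z)
At (3, 3, 2): (-9, 61, -44).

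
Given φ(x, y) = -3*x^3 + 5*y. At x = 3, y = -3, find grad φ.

(-81, 5)

∂φ/∂x = -9*x^2
∂φ/∂y = 5
∇φ = (-9*x^2, 5)
At (3, -3): (-81, 5).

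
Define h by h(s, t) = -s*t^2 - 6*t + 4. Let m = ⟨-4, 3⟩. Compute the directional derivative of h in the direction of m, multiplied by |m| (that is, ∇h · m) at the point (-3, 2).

∂h/∂s = -t^2
∂h/∂t = -2*s*t - 6
∇h at (-3, 2) = (-4, 6)
∇h · m = (-4)(-4) + (6)(3) = 34

34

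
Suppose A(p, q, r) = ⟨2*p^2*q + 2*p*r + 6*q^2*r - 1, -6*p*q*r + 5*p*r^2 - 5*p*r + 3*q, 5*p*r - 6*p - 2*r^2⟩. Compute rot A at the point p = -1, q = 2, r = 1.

(∇×A)₁ = ∂A₃/∂q − ∂A₂/∂r = 6*p*q - 10*p*r + 5*p
(∇×A)₂ = ∂A₁/∂r − ∂A₃/∂p = 2*p + 6*q^2 - 5*r + 6
(∇×A)₃ = ∂A₂/∂p − ∂A₁/∂q = -2*p^2 - 18*q*r + 5*r^2 - 5*r
∇×A = (6*p*q - 10*p*r + 5*p, 2*p + 6*q^2 - 5*r + 6, -2*p^2 - 18*q*r + 5*r^2 - 5*r)
At (-1, 2, 1): (-7, 23, -38).

(-7, 23, -38)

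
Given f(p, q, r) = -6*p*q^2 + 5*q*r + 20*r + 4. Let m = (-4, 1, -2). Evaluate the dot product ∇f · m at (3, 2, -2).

-46

∂f/∂p = -6*q^2
∂f/∂q = -12*p*q + 5*r
∂f/∂r = 5*q + 20
∇f at (3, 2, -2) = (-24, -82, 30)
∇f · m = (-24)(-4) + (-82)(1) + (30)(-2) = -46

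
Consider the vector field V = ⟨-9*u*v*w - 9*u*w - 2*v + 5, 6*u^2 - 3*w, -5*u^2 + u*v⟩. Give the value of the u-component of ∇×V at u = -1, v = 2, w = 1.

(∇×V)_1 = ∂V₃/∂v − ∂V₂/∂w
= u − (-3)
= u + 3
At (-1, 2, 1): 2.

2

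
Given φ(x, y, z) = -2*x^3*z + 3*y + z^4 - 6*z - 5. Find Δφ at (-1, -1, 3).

144

∂²φ/∂x² = -12*x*z
∂²φ/∂y² = 0
∂²φ/∂z² = 12*z^2
∇²φ = -12*x*z + 12*z^2
At (-1, -1, 3): 144.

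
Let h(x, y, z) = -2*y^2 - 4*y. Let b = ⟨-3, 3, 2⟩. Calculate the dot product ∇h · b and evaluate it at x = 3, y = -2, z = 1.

∂h/∂x = 0
∂h/∂y = -4*y - 4
∂h/∂z = 0
∇h at (3, -2, 1) = (0, 4, 0)
∇h · b = (0)(-3) + (4)(3) + (0)(2) = 12

12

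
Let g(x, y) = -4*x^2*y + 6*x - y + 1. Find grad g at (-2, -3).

(-42, -17)

∂g/∂x = -8*x*y + 6
∂g/∂y = -4*x^2 - 1
∇g = (-8*x*y + 6, -4*x^2 - 1)
At (-2, -3): (-42, -17).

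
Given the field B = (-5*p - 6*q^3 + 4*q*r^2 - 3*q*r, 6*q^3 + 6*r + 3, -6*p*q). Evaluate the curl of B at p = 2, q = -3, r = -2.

(∇×B)₁ = ∂B₃/∂q − ∂B₂/∂r = -6*p - 6
(∇×B)₂ = ∂B₁/∂r − ∂B₃/∂p = 8*q*r + 3*q
(∇×B)₃ = ∂B₂/∂p − ∂B₁/∂q = 18*q^2 - 4*r^2 + 3*r
∇×B = (-6*p - 6, 8*q*r + 3*q, 18*q^2 - 4*r^2 + 3*r)
At (2, -3, -2): (-18, 39, 140).

(-18, 39, 140)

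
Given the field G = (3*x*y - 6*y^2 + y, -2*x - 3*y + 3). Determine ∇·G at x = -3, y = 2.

3

∂G₁/∂x = 3*y
∂G₂/∂y = -3
∇·G = 3*y - 3
At (-3, 2): 3.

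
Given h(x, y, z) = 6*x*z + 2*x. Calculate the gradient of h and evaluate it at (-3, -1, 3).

∂h/∂x = 6*z + 2
∂h/∂y = 0
∂h/∂z = 6*x
∇h = (6*z + 2, 0, 6*x)
At (-3, -1, 3): (20, 0, -18).

(20, 0, -18)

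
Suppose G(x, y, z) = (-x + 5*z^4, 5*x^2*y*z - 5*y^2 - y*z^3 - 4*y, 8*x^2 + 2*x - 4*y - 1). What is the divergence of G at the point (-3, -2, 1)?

59

∂G₁/∂x = -1
∂G₂/∂y = 5*x^2*z - 10*y - z^3 - 4
∂G₃/∂z = 0
∇·G = 5*x^2*z - 10*y - z^3 - 5
At (-3, -2, 1): 59.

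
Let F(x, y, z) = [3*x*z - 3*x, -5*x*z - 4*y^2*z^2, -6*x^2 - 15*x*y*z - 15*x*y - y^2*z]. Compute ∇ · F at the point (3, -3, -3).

∂F₁/∂x = 3*z - 3
∂F₂/∂y = -8*y*z^2
∂F₃/∂z = -15*x*y - y^2
∇·F = -15*x*y - y^2 - 8*y*z^2 + 3*z - 3
At (3, -3, -3): 330.

330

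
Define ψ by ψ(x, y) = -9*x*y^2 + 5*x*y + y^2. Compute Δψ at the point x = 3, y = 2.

-52

∂²ψ/∂x² = 0
∂²ψ/∂y² = 2*(-9*x + 1)
∇²ψ = -18*x + 2
At (3, 2): -52.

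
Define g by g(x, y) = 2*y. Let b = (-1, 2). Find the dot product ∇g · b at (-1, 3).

∂g/∂x = 0
∂g/∂y = 2
∇g at (-1, 3) = (0, 2)
∇g · b = (0)(-1) + (2)(2) = 4

4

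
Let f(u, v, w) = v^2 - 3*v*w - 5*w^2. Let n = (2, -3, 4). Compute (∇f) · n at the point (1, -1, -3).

∂f/∂u = 0
∂f/∂v = 2*v - 3*w
∂f/∂w = -3*v - 10*w
∇f at (1, -1, -3) = (0, 7, 33)
∇f · n = (0)(2) + (7)(-3) + (33)(4) = 111

111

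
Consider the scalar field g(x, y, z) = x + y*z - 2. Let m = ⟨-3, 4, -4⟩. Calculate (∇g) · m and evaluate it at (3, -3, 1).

13

∂g/∂x = 1
∂g/∂y = z
∂g/∂z = y
∇g at (3, -3, 1) = (1, 1, -3)
∇g · m = (1)(-3) + (1)(4) + (-3)(-4) = 13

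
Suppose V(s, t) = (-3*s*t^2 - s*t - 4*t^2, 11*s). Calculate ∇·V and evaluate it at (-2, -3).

∂V₁/∂s = -3*t^2 - t
∂V₂/∂t = 0
∇·V = -3*t^2 - t
At (-2, -3): -24.

-24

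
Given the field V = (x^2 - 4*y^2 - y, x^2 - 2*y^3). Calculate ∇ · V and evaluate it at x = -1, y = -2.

-26

∂V₁/∂x = 2*x
∂V₂/∂y = -6*y^2
∇·V = 2*x - 6*y^2
At (-1, -2): -26.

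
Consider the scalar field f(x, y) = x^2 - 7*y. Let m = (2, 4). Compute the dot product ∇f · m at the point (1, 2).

∂f/∂x = 2*x
∂f/∂y = -7
∇f at (1, 2) = (2, -7)
∇f · m = (2)(2) + (-7)(4) = -24

-24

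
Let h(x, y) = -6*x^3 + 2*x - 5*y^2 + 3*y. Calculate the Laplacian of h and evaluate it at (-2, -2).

∂²h/∂x² = -36*x
∂²h/∂y² = -10
∇²h = -36*x - 10
At (-2, -2): 62.

62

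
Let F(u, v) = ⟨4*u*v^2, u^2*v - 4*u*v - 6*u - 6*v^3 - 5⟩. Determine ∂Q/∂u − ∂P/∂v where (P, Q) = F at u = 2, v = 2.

∂F₂/∂u = 2*u*v - 4*v - 6
∂F₁/∂v = 8*u*v
Scalar curl = -6*u*v - 4*v - 6
At (2, 2): -38.

-38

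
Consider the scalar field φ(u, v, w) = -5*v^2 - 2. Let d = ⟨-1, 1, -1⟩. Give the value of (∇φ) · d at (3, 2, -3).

-20

∂φ/∂u = 0
∂φ/∂v = -10*v
∂φ/∂w = 0
∇φ at (3, 2, -3) = (0, -20, 0)
∇φ · d = (0)(-1) + (-20)(1) + (0)(-1) = -20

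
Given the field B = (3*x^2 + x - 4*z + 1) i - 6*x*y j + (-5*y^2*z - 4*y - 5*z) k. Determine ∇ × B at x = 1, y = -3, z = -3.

(-94, -4, 18)

(∇×B)₁ = ∂B₃/∂y − ∂B₂/∂z = -10*y*z - 4
(∇×B)₂ = ∂B₁/∂z − ∂B₃/∂x = -4
(∇×B)₃ = ∂B₂/∂x − ∂B₁/∂y = -6*y
∇×B = (-10*y*z - 4, -4, -6*y)
At (1, -3, -3): (-94, -4, 18).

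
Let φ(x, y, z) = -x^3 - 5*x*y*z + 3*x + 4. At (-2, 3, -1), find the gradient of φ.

∂φ/∂x = -3*x^2 - 5*y*z + 3
∂φ/∂y = -5*x*z
∂φ/∂z = -5*x*y
∇φ = (-3*x^2 - 5*y*z + 3, -5*x*z, -5*x*y)
At (-2, 3, -1): (6, -10, 30).

(6, -10, 30)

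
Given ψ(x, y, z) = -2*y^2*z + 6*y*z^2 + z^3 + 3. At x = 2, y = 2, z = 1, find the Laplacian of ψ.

26

∂²ψ/∂x² = 0
∂²ψ/∂y² = -4*z
∂²ψ/∂z² = 6*(2*y + z)
∇²ψ = 12*y + 2*z
At (2, 2, 1): 26.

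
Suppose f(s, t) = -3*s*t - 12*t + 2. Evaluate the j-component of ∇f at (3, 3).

(∇f)_2 = ∂f/∂t = -3*s - 12
At (3, 3): -21.

-21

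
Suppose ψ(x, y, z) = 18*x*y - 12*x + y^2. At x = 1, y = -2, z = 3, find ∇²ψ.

2

∂²ψ/∂x² = 0
∂²ψ/∂y² = 2
∂²ψ/∂z² = 0
∇²ψ = 2
At (1, -2, 3): 2.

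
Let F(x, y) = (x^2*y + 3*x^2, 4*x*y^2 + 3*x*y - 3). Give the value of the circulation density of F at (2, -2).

∂F₂/∂x = 4*y^2 + 3*y
∂F₁/∂y = x^2
Scalar curl = -x^2 + 4*y^2 + 3*y
At (2, -2): 6.

6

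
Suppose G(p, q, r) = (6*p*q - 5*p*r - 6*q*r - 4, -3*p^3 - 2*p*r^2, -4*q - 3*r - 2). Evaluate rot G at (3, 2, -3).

(-40, -27, -135)

(∇×G)₁ = ∂G₃/∂q − ∂G₂/∂r = 4*p*r - 4
(∇×G)₂ = ∂G₁/∂r − ∂G₃/∂p = -5*p - 6*q
(∇×G)₃ = ∂G₂/∂p − ∂G₁/∂q = -9*p^2 - 6*p - 2*r^2 + 6*r
∇×G = (4*p*r - 4, -5*p - 6*q, -9*p^2 - 6*p - 2*r^2 + 6*r)
At (3, 2, -3): (-40, -27, -135).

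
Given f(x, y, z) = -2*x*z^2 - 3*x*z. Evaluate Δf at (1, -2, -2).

-4

∂²f/∂x² = 0
∂²f/∂y² = 0
∂²f/∂z² = -4*x
∇²f = -4*x
At (1, -2, -2): -4.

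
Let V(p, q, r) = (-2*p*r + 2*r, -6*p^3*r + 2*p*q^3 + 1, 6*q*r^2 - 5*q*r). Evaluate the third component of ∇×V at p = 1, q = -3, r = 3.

(∇×V)_3 = ∂V₂/∂p − ∂V₁/∂q
= -18*p^2*r + 2*q^3 − (0)
= -18*p^2*r + 2*q^3
At (1, -3, 3): -108.

-108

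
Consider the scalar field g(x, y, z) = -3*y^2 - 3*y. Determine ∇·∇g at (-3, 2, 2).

-6

∂²g/∂x² = 0
∂²g/∂y² = -6
∂²g/∂z² = 0
∇²g = -6
At (-3, 2, 2): -6.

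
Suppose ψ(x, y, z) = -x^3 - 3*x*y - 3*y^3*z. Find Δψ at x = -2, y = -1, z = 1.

∂²ψ/∂x² = -6*x
∂²ψ/∂y² = -18*y*z
∂²ψ/∂z² = 0
∇²ψ = -6*x - 18*y*z
At (-2, -1, 1): 30.

30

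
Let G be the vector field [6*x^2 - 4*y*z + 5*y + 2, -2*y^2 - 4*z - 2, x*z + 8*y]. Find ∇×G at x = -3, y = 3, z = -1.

(12, -11, -9)

(∇×G)₁ = ∂G₃/∂y − ∂G₂/∂z = 12
(∇×G)₂ = ∂G₁/∂z − ∂G₃/∂x = -4*y - z
(∇×G)₃ = ∂G₂/∂x − ∂G₁/∂y = 4*z - 5
∇×G = (12, -4*y - z, 4*z - 5)
At (-3, 3, -1): (12, -11, -9).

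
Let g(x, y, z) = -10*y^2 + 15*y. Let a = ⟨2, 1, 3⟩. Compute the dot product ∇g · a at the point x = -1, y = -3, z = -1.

75

∂g/∂x = 0
∂g/∂y = -20*y + 15
∂g/∂z = 0
∇g at (-1, -3, -1) = (0, 75, 0)
∇g · a = (0)(2) + (75)(1) + (0)(3) = 75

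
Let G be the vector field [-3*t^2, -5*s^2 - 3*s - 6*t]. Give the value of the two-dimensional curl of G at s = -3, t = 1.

∂G₂/∂s = -10*s - 3
∂G₁/∂t = -6*t
Scalar curl = -10*s + 6*t - 3
At (-3, 1): 33.

33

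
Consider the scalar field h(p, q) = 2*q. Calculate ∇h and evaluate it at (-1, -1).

∂h/∂p = 0
∂h/∂q = 2
∇h = (0, 2)
At (-1, -1): (0, 2).

(0, 2)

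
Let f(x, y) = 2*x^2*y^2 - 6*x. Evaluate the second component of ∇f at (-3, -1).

-36

(∇f)_2 = ∂f/∂y = 4*x^2*y
At (-3, -1): -36.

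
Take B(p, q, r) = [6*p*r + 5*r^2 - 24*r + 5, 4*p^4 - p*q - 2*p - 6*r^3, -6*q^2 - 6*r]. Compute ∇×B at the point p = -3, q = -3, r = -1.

(54, -52, -431)

(∇×B)₁ = ∂B₃/∂q − ∂B₂/∂r = -12*q + 18*r^2
(∇×B)₂ = ∂B₁/∂r − ∂B₃/∂p = 6*p + 10*r - 24
(∇×B)₃ = ∂B₂/∂p − ∂B₁/∂q = 16*p^3 - q - 2
∇×B = (-12*q + 18*r^2, 6*p + 10*r - 24, 16*p^3 - q - 2)
At (-3, -3, -1): (54, -52, -431).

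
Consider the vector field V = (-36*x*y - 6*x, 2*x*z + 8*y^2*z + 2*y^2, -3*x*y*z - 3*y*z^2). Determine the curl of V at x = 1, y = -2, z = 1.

(∇×V)₁ = ∂V₃/∂y − ∂V₂/∂z = -3*x*z - 2*x - 8*y^2 - 3*z^2
(∇×V)₂ = ∂V₁/∂z − ∂V₃/∂x = 3*y*z
(∇×V)₃ = ∂V₂/∂x − ∂V₁/∂y = 36*x + 2*z
∇×V = (-3*x*z - 2*x - 8*y^2 - 3*z^2, 3*y*z, 36*x + 2*z)
At (1, -2, 1): (-40, -6, 38).

(-40, -6, 38)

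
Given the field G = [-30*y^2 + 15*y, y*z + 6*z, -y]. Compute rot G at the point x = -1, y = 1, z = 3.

(-8, 0, 45)

(∇×G)₁ = ∂G₃/∂y − ∂G₂/∂z = -y - 7
(∇×G)₂ = ∂G₁/∂z − ∂G₃/∂x = 0
(∇×G)₃ = ∂G₂/∂x − ∂G₁/∂y = 60*y - 15
∇×G = (-y - 7, 0, 60*y - 15)
At (-1, 1, 3): (-8, 0, 45).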